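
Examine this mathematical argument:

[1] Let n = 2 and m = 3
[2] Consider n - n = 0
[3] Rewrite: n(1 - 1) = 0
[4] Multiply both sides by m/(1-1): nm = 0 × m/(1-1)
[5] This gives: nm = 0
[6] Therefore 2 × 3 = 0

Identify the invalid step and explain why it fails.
Step 4: Multiply both sides by m/(1-1): nm = 0 × m/(1-1)

Step 4 multiplies both sides by m/(1-1). However, 1-1 = 0, so this is multiplication by m/0, which is undefined. We cannot multiply by an undefined expression.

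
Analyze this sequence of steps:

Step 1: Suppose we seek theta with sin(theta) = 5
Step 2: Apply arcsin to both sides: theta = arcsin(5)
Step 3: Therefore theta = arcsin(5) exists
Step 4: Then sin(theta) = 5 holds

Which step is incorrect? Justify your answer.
Step 2: Apply arcsin to both sides: theta = arcsin(5)

Step 2 applies arcsin to 5. However, arcsin(x) is only defined for x in [-1, 1] because sin(theta) can only produce values in that range. Since |5| > 1, arcsin(5) is undefined. There is no angle whose sine equals 5.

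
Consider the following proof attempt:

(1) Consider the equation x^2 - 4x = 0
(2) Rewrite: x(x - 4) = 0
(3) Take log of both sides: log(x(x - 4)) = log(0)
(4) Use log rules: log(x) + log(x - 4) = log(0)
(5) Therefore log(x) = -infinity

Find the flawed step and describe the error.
Step 3: Take log of both sides: log(x(x - 4)) = log(0)

Step 3 takes the logarithm of both sides, resulting in log(0) on the right side. The logarithm is only defined for positive numbers; log(0) is undefined (approaches negative infinity). This operation is invalid.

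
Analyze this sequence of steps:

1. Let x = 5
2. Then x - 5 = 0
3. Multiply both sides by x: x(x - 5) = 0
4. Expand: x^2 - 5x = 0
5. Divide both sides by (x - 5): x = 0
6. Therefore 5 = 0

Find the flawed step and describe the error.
Step 5: Divide both sides by (x - 5): x = 0

Step 5 divides both sides by (x - 5). However, since x = 5, we have (x - 5) = 0. Division by zero is undefined, making this step invalid.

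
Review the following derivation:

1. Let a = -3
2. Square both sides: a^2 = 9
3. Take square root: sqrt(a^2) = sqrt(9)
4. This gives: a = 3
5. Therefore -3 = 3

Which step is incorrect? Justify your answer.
Step 4: This gives: a = 3

Step 4 incorrectly states that sqrt(a^2) = a. The correct identity is sqrt(a^2) = |a|. Since a = -3 < 0, we have sqrt(a^2) = |-3| = 3, not a = -3.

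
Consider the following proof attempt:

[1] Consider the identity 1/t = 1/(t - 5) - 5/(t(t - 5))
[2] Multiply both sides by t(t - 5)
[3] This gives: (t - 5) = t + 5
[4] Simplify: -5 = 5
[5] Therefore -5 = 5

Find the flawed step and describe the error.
Step 3: This gives: (t - 5) = t + 5

Step 3 makes a sign error when clearing denominators. Multiplying -5/(t(t - 5)) by t(t - 5) gives -5, not +5. The correct result is (t - 5) = t - 5, which is trivially true, not (t - 5) = t + 5. (Step 1 is a valid identity: 1/(t - 5) - 5/(t(t - 5)) = (t - 5)/(t(t - 5)) = 1/t.)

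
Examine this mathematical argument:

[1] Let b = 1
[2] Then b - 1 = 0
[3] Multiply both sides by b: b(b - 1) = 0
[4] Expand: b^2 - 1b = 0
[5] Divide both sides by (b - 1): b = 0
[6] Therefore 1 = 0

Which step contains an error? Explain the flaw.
Step 5: Divide both sides by (b - 1): b = 0

Step 5 divides both sides by (b - 1). However, since b = 1, we have (b - 1) = 0. Division by zero is undefined, making this step invalid.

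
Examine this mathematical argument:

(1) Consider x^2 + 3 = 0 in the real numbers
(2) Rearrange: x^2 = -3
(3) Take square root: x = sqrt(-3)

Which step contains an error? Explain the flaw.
Step 3: Take square root: x = sqrt(-3)

Step 3 takes the square root of -3, which is negative. In the real number system, the square root of a negative number is undefined. The equation x^2 + 3 = 0 has no real solutions. Square roots of negative numbers only exist in the complex numbers.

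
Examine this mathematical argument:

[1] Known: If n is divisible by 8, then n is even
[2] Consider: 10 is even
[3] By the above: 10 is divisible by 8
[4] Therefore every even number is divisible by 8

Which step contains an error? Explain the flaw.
Step 3: By the above: 10 is divisible by 8

Step 3 commits the fallacy of affirming the consequent. The known fact 'divisible by 8 → even' does NOT imply 'even → divisible by 8'. That would be the converse, which is false. For example, 10 is even but 10 ÷ 8 = 1.25, which is not an integer.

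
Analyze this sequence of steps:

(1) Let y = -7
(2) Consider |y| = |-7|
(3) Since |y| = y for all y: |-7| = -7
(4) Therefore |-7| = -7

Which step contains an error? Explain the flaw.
Step 3: Since |y| = y for all y: |-7| = -7

Step 3 incorrectly states that |y| = y for all y. The correct definition is |y| = y when y >= 0, and |y| = -y when y < 0. Since -7 < 0, we have |-7| = -(-7) = 7, not -7.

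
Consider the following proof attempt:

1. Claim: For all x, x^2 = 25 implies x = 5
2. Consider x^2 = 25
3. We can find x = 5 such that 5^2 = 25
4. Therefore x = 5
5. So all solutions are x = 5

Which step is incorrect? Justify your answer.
Step 4: Therefore x = 5

Step 4 incorrectly concludes that x = 5 is the only solution. The proof shows that x = 5 is A solution (existence), but does not show it is the ONLY solution (uniqueness). In fact, x = -5 is also a solution since (-5)^2 = 25. Finding one solution doesn't prove there are no others.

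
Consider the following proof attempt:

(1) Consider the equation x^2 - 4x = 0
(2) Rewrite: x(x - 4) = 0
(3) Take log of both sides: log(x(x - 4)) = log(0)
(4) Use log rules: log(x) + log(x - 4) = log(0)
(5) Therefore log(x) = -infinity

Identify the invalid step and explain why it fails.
Step 3: Take log of both sides: log(x(x - 4)) = log(0)

Step 3 takes the logarithm of both sides, resulting in log(0) on the right side. The logarithm is only defined for positive numbers; log(0) is undefined (approaches negative infinity). This operation is invalid.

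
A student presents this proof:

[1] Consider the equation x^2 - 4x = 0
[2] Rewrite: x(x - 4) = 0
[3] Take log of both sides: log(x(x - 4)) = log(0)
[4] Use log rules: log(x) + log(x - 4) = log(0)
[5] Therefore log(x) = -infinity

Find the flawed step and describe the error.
Step 3: Take log of both sides: log(x(x - 4)) = log(0)

Step 3 takes the logarithm of both sides, resulting in log(0) on the right side. The logarithm is only defined for positive numbers; log(0) is undefined (approaches negative infinity). This operation is invalid.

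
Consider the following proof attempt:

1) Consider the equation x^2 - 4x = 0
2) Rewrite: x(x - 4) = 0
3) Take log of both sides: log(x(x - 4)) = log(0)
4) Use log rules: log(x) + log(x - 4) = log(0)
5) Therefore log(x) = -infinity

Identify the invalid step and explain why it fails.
Step 3: Take log of both sides: log(x(x - 4)) = log(0)

Step 3 takes the logarithm of both sides, resulting in log(0) on the right side. The logarithm is only defined for positive numbers; log(0) is undefined (approaches negative infinity). This operation is invalid.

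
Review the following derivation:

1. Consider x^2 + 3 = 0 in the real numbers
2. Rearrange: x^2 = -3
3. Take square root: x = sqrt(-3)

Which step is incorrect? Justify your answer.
Step 3: Take square root: x = sqrt(-3)

Step 3 takes the square root of -3, which is negative. In the real number system, the square root of a negative number is undefined. The equation x^2 + 3 = 0 has no real solutions. Square roots of negative numbers only exist in the complex numbers.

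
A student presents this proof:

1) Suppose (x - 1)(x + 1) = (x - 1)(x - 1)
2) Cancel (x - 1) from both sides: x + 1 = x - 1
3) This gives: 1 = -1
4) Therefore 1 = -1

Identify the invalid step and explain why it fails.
Step 2: Cancel (x - 1) from both sides: x + 1 = x - 1

Step 2 cancels (x - 1) from both sides. This is only valid if (x - 1) ≠ 0, i.e., x ≠ 1. When x = 1, both sides equal zero regardless of the other factors. The correct approach requires considering x = 1 as a separate case.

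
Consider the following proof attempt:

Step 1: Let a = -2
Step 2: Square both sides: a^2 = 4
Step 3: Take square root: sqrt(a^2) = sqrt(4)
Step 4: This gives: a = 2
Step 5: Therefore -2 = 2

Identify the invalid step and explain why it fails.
Step 4: This gives: a = 2

Step 4 incorrectly states that sqrt(a^2) = a. The correct identity is sqrt(a^2) = |a|. Since a = -2 < 0, we have sqrt(a^2) = |-2| = 2, not a = -2.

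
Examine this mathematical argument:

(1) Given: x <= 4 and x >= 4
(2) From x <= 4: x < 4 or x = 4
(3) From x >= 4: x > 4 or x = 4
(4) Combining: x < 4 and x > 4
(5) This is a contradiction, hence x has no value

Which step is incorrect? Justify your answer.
Step 4: Combining: x < 4 and x > 4

Step 4 incorrectly combines the conditions. From x <= 4 and x >= 4, the intersection is x = 4. The error treats the 'or' cases as 'and' requirements. The correct conclusion is that x = 4 is the unique solution, not that no solution exists.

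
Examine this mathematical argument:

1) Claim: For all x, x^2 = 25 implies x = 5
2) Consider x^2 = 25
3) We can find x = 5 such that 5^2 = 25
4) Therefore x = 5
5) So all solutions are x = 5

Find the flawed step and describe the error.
Step 4: Therefore x = 5

Step 4 incorrectly concludes that x = 5 is the only solution. The proof shows that x = 5 is A solution (existence), but does not show it is the ONLY solution (uniqueness). In fact, x = -5 is also a solution since (-5)^2 = 25. Finding one solution doesn't prove there are no others.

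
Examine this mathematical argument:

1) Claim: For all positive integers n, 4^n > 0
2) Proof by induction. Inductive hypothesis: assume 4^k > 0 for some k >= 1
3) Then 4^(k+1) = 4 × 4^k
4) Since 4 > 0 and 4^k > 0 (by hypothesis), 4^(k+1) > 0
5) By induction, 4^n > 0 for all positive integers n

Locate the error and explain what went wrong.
Step 5: By induction, 4^n > 0 for all positive integers n

Step 5 concludes the proof by induction, but no base case was ever established. A valid induction proof requires: (1) a base case proving 4^1 > 0, and (2) an inductive step showing IF 4^k > 0 THEN 4^(k+1) > 0. Steps 2-4 correctly establish the inductive step, but without the base case the conclusion in step 5 does not follow.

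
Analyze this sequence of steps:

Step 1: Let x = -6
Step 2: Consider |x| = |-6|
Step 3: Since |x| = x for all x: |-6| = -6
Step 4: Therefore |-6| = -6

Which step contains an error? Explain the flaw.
Step 3: Since |x| = x for all x: |-6| = -6

Step 3 incorrectly states that |x| = x for all x. The correct definition is |x| = x when x >= 0, and |x| = -x when x < 0. Since -6 < 0, we have |-6| = -(-6) = 6, not -6.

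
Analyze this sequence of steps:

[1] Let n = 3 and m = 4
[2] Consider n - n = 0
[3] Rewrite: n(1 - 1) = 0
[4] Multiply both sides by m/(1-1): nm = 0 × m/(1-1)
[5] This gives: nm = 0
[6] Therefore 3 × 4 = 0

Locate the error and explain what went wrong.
Step 4: Multiply both sides by m/(1-1): nm = 0 × m/(1-1)

Step 4 multiplies both sides by m/(1-1). However, 1-1 = 0, so this is multiplication by m/0, which is undefined. We cannot multiply by an undefined expression.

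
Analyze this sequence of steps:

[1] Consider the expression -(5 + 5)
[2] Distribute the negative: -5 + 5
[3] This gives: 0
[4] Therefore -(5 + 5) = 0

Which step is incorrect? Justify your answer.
Step 2: Distribute the negative: -5 + 5

Step 2 incorrectly distributes the negative sign. The correct distribution is -(5 + 5) = -5 - 5 = -10. The negative must be applied to both terms, not just the first. The error treats -(5 + 5) as -5 + 5, which equals 0 instead of -10.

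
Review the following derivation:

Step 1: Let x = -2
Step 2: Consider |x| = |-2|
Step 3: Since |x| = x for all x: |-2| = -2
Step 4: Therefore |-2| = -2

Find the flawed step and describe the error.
Step 3: Since |x| = x for all x: |-2| = -2

Step 3 incorrectly states that |x| = x for all x. The correct definition is |x| = x when x >= 0, and |x| = -x when x < 0. Since -2 < 0, we have |-2| = -(-2) = 2, not -2.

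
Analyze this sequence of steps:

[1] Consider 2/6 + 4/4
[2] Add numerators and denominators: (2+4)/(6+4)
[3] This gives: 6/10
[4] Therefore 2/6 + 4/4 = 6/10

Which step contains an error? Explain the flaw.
Step 2: Add numerators and denominators: (2+4)/(6+4)

Step 2 incorrectly adds fractions by separately adding numerators and denominators. This is wrong. The correct method requires a common denominator: 2/6 + 4/4 = (2×4 + 4×6)/(6×4) = 32/24 = 4/3. The method used gives 6/10, which is different.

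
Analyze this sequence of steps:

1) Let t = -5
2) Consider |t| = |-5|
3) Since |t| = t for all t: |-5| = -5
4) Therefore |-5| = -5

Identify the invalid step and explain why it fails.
Step 3: Since |t| = t for all t: |-5| = -5

Step 3 incorrectly states that |t| = t for all t. The correct definition is |t| = t when t >= 0, and |t| = -t when t < 0. Since -5 < 0, we have |-5| = -(-5) = 5, not -5.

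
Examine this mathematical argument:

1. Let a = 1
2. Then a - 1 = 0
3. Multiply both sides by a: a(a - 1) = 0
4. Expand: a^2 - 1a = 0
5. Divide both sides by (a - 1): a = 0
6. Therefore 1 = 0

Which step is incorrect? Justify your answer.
Step 5: Divide both sides by (a - 1): a = 0

Step 5 divides both sides by (a - 1). However, since a = 1, we have (a - 1) = 0. Division by zero is undefined, making this step invalid.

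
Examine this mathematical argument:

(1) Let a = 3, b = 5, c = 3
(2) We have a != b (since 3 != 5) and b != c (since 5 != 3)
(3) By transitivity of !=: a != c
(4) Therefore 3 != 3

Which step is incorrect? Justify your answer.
Step 3: By transitivity of !=: a != c

Step 3 incorrectly applies transitivity to the '!=' relation. Transitivity states: if a R b and b R c, then a R c. However, '!=' is not transitive. Counterexample: 3 != 5 and 5 != 3, but 3 = 3 (both equal 3). Transitivity holds for relations like <, <=, =, but not for !=.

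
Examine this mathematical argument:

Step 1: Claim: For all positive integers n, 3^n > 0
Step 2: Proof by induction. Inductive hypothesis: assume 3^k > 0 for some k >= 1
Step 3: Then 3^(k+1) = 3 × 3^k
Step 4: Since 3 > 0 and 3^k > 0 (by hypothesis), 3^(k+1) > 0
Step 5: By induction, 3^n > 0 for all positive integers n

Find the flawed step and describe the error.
Step 5: By induction, 3^n > 0 for all positive integers n

Step 5 concludes the proof by induction, but no base case was ever established. A valid induction proof requires: (1) a base case proving 3^1 > 0, and (2) an inductive step showing IF 3^k > 0 THEN 3^(k+1) > 0. Steps 2-4 correctly establish the inductive step, but without the base case the conclusion in step 5 does not follow.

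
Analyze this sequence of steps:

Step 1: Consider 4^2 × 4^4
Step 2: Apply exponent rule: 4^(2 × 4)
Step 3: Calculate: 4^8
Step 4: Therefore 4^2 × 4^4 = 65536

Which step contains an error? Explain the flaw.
Step 2: Apply exponent rule: 4^(2 × 4)

Step 2 incorrectly states that a^b × a^c = a^(b×c). The correct rule is a^b × a^c = a^(b+c). The actual value is 4^2 × 4^4 = 4^6 = 4096, not 4^8 = 65536.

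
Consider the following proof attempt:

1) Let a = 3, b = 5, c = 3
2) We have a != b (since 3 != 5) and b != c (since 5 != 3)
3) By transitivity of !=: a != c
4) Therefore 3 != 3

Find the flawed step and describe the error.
Step 3: By transitivity of !=: a != c

Step 3 incorrectly applies transitivity to the '!=' relation. Transitivity states: if a R b and b R c, then a R c. However, '!=' is not transitive. Counterexample: 3 != 5 and 5 != 3, but 3 = 3 (both equal 3). Transitivity holds for relations like <, <=, =, but not for !=.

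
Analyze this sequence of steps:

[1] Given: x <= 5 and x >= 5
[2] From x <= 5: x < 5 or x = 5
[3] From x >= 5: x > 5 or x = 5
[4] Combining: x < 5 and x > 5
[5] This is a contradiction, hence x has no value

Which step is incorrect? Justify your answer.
Step 4: Combining: x < 5 and x > 5

Step 4 incorrectly combines the conditions. From x <= 5 and x >= 5, the intersection is x = 5. The error treats the 'or' cases as 'and' requirements. The correct conclusion is that x = 5 is the unique solution, not that no solution exists.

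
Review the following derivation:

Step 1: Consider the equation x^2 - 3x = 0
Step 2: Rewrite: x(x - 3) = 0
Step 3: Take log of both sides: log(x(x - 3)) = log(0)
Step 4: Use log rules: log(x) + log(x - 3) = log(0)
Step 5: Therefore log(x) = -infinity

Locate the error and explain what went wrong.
Step 3: Take log of both sides: log(x(x - 3)) = log(0)

Step 3 takes the logarithm of both sides, resulting in log(0) on the right side. The logarithm is only defined for positive numbers; log(0) is undefined (approaches negative infinity). This operation is invalid.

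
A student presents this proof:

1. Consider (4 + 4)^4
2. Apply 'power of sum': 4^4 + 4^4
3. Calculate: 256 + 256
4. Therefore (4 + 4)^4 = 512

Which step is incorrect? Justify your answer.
Step 2: Apply 'power of sum': 4^4 + 4^4

Step 2 incorrectly applies a non-existent rule '(a+b)^n = a^n + b^n'. This is false in general. The correct expansion uses the binomial theorem. The actual value is (4 + 4)^4 = 8^4 = 4096, not 512.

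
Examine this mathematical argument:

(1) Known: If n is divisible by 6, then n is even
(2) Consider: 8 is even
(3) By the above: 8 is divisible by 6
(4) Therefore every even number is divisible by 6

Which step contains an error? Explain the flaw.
Step 3: By the above: 8 is divisible by 6

Step 3 commits the fallacy of affirming the consequent. The known fact 'divisible by 6 → even' does NOT imply 'even → divisible by 6'. That would be the converse, which is false. For example, 8 is even but 8 ÷ 6 = 1.33, which is not an integer.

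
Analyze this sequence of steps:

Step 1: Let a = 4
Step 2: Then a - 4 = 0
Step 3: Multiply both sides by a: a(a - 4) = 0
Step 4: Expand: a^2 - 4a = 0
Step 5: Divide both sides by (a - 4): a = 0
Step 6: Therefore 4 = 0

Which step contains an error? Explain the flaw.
Step 5: Divide both sides by (a - 4): a = 0

Step 5 divides both sides by (a - 4). However, since a = 4, we have (a - 4) = 0. Division by zero is undefined, making this step invalid.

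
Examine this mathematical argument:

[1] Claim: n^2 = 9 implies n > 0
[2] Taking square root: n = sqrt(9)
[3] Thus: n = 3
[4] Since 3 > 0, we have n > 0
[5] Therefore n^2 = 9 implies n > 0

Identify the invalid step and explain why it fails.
Step 2: Taking square root: n = sqrt(9)

Step 2 takes the square root and assumes the positive root only. The equation n^2 = 9 actually has two solutions: n = 3 and n = -3. The proof silently assumes n > 0 without justification, then uses this assumption to conclude n > 0, which is circular. The counterexample n = -3 shows the claim is false.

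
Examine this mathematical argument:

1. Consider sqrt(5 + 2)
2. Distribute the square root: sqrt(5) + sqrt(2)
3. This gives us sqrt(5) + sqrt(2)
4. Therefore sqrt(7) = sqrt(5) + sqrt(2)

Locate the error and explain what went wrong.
Step 2: Distribute the square root: sqrt(5) + sqrt(2)

Step 2 incorrectly 'distributes' the square root over addition. The square root function does not distribute: sqrt(a + b) ≠ sqrt(a) + sqrt(b). In fact, sqrt(5 + 2) = sqrt(7) ≈ 2.6458, while sqrt(5) + sqrt(2) ≈ 3.6503.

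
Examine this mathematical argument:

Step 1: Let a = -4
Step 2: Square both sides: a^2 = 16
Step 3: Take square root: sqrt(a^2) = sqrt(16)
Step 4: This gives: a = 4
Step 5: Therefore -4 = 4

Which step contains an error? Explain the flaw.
Step 4: This gives: a = 4

Step 4 incorrectly states that sqrt(a^2) = a. The correct identity is sqrt(a^2) = |a|. Since a = -4 < 0, we have sqrt(a^2) = |-4| = 4, not a = -4.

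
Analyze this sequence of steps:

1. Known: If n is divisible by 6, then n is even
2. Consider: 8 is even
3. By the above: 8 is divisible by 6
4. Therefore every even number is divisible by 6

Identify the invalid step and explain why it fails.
Step 3: By the above: 8 is divisible by 6

Step 3 commits the fallacy of affirming the consequent. The known fact 'divisible by 6 → even' does NOT imply 'even → divisible by 6'. That would be the converse, which is false. For example, 8 is even but 8 ÷ 6 = 1.33, which is not an integer.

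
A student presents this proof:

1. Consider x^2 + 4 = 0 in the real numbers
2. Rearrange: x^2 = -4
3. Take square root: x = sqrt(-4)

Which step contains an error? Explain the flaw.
Step 3: Take square root: x = sqrt(-4)

Step 3 takes the square root of -4, which is negative. In the real number system, the square root of a negative number is undefined. The equation x^2 + 4 = 0 has no real solutions. Square roots of negative numbers only exist in the complex numbers.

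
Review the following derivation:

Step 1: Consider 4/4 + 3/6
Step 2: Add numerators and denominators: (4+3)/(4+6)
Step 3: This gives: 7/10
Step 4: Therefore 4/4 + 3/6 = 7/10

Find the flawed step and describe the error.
Step 2: Add numerators and denominators: (4+3)/(4+6)

Step 2 incorrectly adds fractions by separately adding numerators and denominators. This is wrong. The correct method requires a common denominator: 4/4 + 3/6 = (4×6 + 3×4)/(4×6) = 36/24 = 3/2. The method used gives 7/10, which is different.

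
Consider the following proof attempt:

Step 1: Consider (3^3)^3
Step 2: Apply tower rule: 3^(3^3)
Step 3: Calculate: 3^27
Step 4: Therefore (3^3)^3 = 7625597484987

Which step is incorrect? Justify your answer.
Step 2: Apply tower rule: 3^(3^3)

Step 2 incorrectly states that (a^b)^c = a^(b^c). The correct rule is (a^b)^c = a^(b×c). The actual value is (3^3)^3 = 3^9 = 19683, not 3^27 = 7625597484987.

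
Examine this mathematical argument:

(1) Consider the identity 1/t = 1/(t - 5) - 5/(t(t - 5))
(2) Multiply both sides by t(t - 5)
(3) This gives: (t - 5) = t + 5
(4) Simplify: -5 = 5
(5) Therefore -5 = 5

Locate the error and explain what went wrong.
Step 3: This gives: (t - 5) = t + 5

Step 3 makes a sign error when clearing denominators. Multiplying -5/(t(t - 5)) by t(t - 5) gives -5, not +5. The correct result is (t - 5) = t - 5, which is trivially true, not (t - 5) = t + 5. (Step 1 is a valid identity: 1/(t - 5) - 5/(t(t - 5)) = (t - 5)/(t(t - 5)) = 1/t.)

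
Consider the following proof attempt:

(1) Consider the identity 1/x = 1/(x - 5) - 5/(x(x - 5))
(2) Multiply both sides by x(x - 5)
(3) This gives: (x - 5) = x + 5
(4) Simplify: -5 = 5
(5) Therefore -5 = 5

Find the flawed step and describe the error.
Step 3: This gives: (x - 5) = x + 5

Step 3 makes a sign error when clearing denominators. Multiplying -5/(x(x - 5)) by x(x - 5) gives -5, not +5. The correct result is (x - 5) = x - 5, which is trivially true, not (x - 5) = x + 5. (Step 1 is a valid identity: 1/(x - 5) - 5/(x(x - 5)) = (x - 5)/(x(x - 5)) = 1/x.)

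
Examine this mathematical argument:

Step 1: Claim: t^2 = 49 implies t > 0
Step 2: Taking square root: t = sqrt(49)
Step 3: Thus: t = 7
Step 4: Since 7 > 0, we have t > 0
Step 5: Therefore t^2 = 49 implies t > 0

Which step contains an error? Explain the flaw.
Step 2: Taking square root: t = sqrt(49)

Step 2 takes the square root and assumes the positive root only. The equation t^2 = 49 actually has two solutions: t = 7 and t = -7. The proof silently assumes t > 0 without justification, then uses this assumption to conclude t > 0, which is circular. The counterexample t = -7 shows the claim is false.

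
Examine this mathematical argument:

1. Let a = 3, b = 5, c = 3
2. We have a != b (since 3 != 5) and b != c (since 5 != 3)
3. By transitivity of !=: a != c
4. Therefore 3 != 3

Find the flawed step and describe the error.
Step 3: By transitivity of !=: a != c

Step 3 incorrectly applies transitivity to the '!=' relation. Transitivity states: if a R b and b R c, then a R c. However, '!=' is not transitive. Counterexample: 3 != 5 and 5 != 3, but 3 = 3 (both equal 3). Transitivity holds for relations like <, <=, =, but not for !=.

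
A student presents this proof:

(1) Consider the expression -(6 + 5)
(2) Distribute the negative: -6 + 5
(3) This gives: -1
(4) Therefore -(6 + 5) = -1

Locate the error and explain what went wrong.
Step 2: Distribute the negative: -6 + 5

Step 2 incorrectly distributes the negative sign. The correct distribution is -(6 + 5) = -6 - 5 = -11. The negative must be applied to both terms, not just the first. The error treats -(6 + 5) as -6 + 5, which equals -1 instead of -11.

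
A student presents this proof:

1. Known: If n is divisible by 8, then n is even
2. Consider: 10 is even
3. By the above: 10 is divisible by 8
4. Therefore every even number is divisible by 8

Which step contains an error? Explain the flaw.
Step 3: By the above: 10 is divisible by 8

Step 3 commits the fallacy of affirming the consequent. The known fact 'divisible by 8 → even' does NOT imply 'even → divisible by 8'. That would be the converse, which is false. For example, 10 is even but 10 ÷ 8 = 1.25, which is not an integer.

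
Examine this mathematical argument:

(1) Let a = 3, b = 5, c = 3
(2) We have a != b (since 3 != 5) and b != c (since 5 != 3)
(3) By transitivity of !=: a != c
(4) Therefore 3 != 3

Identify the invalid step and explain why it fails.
Step 3: By transitivity of !=: a != c

Step 3 incorrectly applies transitivity to the '!=' relation. Transitivity states: if a R b and b R c, then a R c. However, '!=' is not transitive. Counterexample: 3 != 5 and 5 != 3, but 3 = 3 (both equal 3). Transitivity holds for relations like <, <=, =, but not for !=.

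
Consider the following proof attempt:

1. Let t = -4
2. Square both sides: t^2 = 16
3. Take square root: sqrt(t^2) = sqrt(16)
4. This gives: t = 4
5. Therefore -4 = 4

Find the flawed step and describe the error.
Step 4: This gives: t = 4

Step 4 incorrectly states that sqrt(t^2) = t. The correct identity is sqrt(t^2) = |t|. Since t = -4 < 0, we have sqrt(t^2) = |-4| = 4, not t = -4.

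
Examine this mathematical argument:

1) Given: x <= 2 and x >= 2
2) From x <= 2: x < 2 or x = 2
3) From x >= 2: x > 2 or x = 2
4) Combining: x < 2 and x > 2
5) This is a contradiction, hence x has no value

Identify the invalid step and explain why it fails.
Step 4: Combining: x < 2 and x > 2

Step 4 incorrectly combines the conditions. From x <= 2 and x >= 2, the intersection is x = 2. The error treats the 'or' cases as 'and' requirements. The correct conclusion is that x = 2 is the unique solution, not that no solution exists.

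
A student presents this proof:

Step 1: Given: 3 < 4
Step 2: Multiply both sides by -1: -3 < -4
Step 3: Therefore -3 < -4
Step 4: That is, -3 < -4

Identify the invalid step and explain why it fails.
Step 2: Multiply both sides by -1: -3 < -4

Step 2 multiplies both sides by -1 but fails to reverse the inequality sign. When multiplying (or dividing) an inequality by a negative number, the direction must be reversed. Since 3 < 4, we should get -3 > -4, i.e., -3 > -4.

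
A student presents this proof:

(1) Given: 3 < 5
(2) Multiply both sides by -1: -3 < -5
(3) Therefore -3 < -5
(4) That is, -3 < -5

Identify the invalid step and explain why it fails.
Step 2: Multiply both sides by -1: -3 < -5

Step 2 multiplies both sides by -1 but fails to reverse the inequality sign. When multiplying (or dividing) an inequality by a negative number, the direction must be reversed. Since 3 < 5, we should get -3 > -5, i.e., -3 > -5.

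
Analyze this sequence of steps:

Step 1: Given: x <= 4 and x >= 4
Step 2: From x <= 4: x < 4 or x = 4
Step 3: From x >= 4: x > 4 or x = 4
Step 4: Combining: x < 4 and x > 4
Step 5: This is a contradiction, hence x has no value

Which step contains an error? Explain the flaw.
Step 4: Combining: x < 4 and x > 4

Step 4 incorrectly combines the conditions. From x <= 4 and x >= 4, the intersection is x = 4. The error treats the 'or' cases as 'and' requirements. The correct conclusion is that x = 4 is the unique solution, not that no solution exists.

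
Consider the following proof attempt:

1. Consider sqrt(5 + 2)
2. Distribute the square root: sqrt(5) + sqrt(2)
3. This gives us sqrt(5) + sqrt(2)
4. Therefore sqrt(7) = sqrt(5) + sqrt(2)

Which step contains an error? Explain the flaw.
Step 2: Distribute the square root: sqrt(5) + sqrt(2)

Step 2 incorrectly 'distributes' the square root over addition. The square root function does not distribute: sqrt(a + b) ≠ sqrt(a) + sqrt(b). In fact, sqrt(5 + 2) = sqrt(7) ≈ 2.6458, while sqrt(5) + sqrt(2) ≈ 3.6503.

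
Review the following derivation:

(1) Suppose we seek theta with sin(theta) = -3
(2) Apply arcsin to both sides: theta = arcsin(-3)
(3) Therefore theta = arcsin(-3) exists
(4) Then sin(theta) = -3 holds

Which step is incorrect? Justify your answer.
Step 2: Apply arcsin to both sides: theta = arcsin(-3)

Step 2 applies arcsin to -3. However, arcsin(x) is only defined for x in [-1, 1] because sin(theta) can only produce values in that range. Since |-3| > 1, arcsin(-3) is undefined. There is no angle whose sine equals -3.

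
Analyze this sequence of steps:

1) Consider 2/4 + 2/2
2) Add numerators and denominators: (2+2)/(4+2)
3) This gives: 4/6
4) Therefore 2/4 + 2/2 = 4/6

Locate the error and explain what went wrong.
Step 2: Add numerators and denominators: (2+2)/(4+2)

Step 2 incorrectly adds fractions by separately adding numerators and denominators. This is wrong. The correct method requires a common denominator: 2/4 + 2/2 = (2×2 + 2×4)/(4×2) = 12/8 = 3/2. The method used gives 4/6, which is different.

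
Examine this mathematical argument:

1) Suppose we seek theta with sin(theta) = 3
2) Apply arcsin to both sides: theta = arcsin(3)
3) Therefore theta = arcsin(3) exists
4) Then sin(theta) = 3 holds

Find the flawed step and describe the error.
Step 2: Apply arcsin to both sides: theta = arcsin(3)

Step 2 applies arcsin to 3. However, arcsin(x) is only defined for x in [-1, 1] because sin(theta) can only produce values in that range. Since |3| > 1, arcsin(3) is undefined. There is no angle whose sine equals 3.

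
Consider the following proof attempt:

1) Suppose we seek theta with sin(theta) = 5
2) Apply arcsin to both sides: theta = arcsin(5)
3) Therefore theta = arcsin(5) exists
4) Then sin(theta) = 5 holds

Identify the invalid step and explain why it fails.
Step 2: Apply arcsin to both sides: theta = arcsin(5)

Step 2 applies arcsin to 5. However, arcsin(x) is only defined for x in [-1, 1] because sin(theta) can only produce values in that range. Since |5| > 1, arcsin(5) is undefined. There is no angle whose sine equals 5.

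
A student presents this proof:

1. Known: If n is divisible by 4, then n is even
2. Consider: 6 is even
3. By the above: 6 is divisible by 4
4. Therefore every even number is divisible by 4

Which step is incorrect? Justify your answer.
Step 3: By the above: 6 is divisible by 4

Step 3 commits the fallacy of affirming the consequent. The known fact 'divisible by 4 → even' does NOT imply 'even → divisible by 4'. That would be the converse, which is false. For example, 6 is even but 6 ÷ 4 = 1.50, which is not an integer.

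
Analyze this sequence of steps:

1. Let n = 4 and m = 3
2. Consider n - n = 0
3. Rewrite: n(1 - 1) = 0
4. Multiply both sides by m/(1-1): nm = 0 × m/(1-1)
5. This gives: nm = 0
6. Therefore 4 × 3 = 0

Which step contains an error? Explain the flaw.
Step 4: Multiply both sides by m/(1-1): nm = 0 × m/(1-1)

Step 4 multiplies both sides by m/(1-1). However, 1-1 = 0, so this is multiplication by m/0, which is undefined. We cannot multiply by an undefined expression.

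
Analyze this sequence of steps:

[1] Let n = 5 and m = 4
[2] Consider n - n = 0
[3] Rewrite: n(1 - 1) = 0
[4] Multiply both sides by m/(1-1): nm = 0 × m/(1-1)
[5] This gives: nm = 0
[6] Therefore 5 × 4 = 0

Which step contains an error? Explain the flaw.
Step 4: Multiply both sides by m/(1-1): nm = 0 × m/(1-1)

Step 4 multiplies both sides by m/(1-1). However, 1-1 = 0, so this is multiplication by m/0, which is undefined. We cannot multiply by an undefined expression.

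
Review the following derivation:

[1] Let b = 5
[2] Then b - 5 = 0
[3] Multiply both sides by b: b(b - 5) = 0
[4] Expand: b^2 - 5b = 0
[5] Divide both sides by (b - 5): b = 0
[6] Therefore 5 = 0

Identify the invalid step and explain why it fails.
Step 5: Divide both sides by (b - 5): b = 0

Step 5 divides both sides by (b - 5). However, since b = 5, we have (b - 5) = 0. Division by zero is undefined, making this step invalid.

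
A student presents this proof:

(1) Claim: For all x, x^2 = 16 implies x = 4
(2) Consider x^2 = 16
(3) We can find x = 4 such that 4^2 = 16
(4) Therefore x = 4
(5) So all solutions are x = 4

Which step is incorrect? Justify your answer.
Step 4: Therefore x = 4

Step 4 incorrectly concludes that x = 4 is the only solution. The proof shows that x = 4 is A solution (existence), but does not show it is the ONLY solution (uniqueness). In fact, x = -4 is also a solution since (-4)^2 = 16. Finding one solution doesn't prove there are no others.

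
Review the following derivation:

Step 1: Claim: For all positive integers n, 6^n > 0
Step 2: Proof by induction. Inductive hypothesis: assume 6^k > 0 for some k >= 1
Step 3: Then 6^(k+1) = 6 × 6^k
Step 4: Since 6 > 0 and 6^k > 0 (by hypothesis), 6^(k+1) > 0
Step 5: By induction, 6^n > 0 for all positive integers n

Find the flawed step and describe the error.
Step 5: By induction, 6^n > 0 for all positive integers n

Step 5 concludes the proof by induction, but no base case was ever established. A valid induction proof requires: (1) a base case proving 6^1 > 0, and (2) an inductive step showing IF 6^k > 0 THEN 6^(k+1) > 0. Steps 2-4 correctly establish the inductive step, but without the base case the conclusion in step 5 does not follow.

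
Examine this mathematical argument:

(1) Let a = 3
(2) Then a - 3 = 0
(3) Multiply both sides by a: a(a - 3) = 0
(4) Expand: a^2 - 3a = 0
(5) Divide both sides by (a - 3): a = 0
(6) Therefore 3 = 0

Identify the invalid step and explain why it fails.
Step 5: Divide both sides by (a - 3): a = 0

Step 5 divides both sides by (a - 3). However, since a = 3, we have (a - 3) = 0. Division by zero is undefined, making this step invalid.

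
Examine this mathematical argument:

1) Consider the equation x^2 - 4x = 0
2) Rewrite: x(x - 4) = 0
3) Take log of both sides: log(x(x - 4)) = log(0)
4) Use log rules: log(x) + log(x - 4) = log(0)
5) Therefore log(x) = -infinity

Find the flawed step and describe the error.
Step 3: Take log of both sides: log(x(x - 4)) = log(0)

Step 3 takes the logarithm of both sides, resulting in log(0) on the right side. The logarithm is only defined for positive numbers; log(0) is undefined (approaches negative infinity). This operation is invalid.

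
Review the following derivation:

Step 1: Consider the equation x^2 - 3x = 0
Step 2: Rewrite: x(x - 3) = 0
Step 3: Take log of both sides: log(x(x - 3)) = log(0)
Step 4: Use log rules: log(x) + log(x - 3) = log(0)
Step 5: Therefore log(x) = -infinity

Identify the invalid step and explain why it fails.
Step 3: Take log of both sides: log(x(x - 3)) = log(0)

Step 3 takes the logarithm of both sides, resulting in log(0) on the right side. The logarithm is only defined for positive numbers; log(0) is undefined (approaches negative infinity). This operation is invalid.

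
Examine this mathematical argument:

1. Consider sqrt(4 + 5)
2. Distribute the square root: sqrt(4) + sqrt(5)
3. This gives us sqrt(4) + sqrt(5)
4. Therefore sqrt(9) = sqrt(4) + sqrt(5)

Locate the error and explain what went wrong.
Step 2: Distribute the square root: sqrt(4) + sqrt(5)

Step 2 incorrectly 'distributes' the square root over addition. The square root function does not distribute: sqrt(a + b) ≠ sqrt(a) + sqrt(b). In fact, sqrt(4 + 5) = sqrt(9) ≈ 3.0000, while sqrt(4) + sqrt(5) ≈ 4.2361.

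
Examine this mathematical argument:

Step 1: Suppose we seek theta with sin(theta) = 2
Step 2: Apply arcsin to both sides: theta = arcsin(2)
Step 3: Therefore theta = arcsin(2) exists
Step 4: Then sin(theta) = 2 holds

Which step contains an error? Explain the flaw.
Step 2: Apply arcsin to both sides: theta = arcsin(2)

Step 2 applies arcsin to 2. However, arcsin(x) is only defined for x in [-1, 1] because sin(theta) can only produce values in that range. Since |2| > 1, arcsin(2) is undefined. There is no angle whose sine equals 2.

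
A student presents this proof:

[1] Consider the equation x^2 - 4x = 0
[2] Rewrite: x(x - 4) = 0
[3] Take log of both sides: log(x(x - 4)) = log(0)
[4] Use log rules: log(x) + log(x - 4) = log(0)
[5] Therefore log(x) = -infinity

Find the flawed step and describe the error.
Step 3: Take log of both sides: log(x(x - 4)) = log(0)

Step 3 takes the logarithm of both sides, resulting in log(0) on the right side. The logarithm is only defined for positive numbers; log(0) is undefined (approaches negative infinity). This operation is invalid.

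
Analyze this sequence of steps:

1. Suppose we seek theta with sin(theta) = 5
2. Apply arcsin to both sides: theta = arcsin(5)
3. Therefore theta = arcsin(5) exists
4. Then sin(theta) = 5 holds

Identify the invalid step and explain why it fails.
Step 2: Apply arcsin to both sides: theta = arcsin(5)

Step 2 applies arcsin to 5. However, arcsin(x) is only defined for x in [-1, 1] because sin(theta) can only produce values in that range. Since |5| > 1, arcsin(5) is undefined. There is no angle whose sine equals 5.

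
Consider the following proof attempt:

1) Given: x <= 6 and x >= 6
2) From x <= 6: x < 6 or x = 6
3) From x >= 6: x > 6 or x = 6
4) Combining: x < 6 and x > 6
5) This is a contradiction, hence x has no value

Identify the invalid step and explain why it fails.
Step 4: Combining: x < 6 and x > 6

Step 4 incorrectly combines the conditions. From x <= 6 and x >= 6, the intersection is x = 6. The error treats the 'or' cases as 'and' requirements. The correct conclusion is that x = 6 is the unique solution, not that no solution exists.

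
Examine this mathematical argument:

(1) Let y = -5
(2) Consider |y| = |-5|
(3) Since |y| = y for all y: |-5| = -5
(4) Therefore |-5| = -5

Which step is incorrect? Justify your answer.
Step 3: Since |y| = y for all y: |-5| = -5

Step 3 incorrectly states that |y| = y for all y. The correct definition is |y| = y when y >= 0, and |y| = -y when y < 0. Since -5 < 0, we have |-5| = -(-5) = 5, not -5.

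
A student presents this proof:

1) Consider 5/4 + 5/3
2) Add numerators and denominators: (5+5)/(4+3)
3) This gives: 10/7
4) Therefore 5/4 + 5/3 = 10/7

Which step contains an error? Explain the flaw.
Step 2: Add numerators and denominators: (5+5)/(4+3)

Step 2 incorrectly adds fractions by separately adding numerators and denominators. This is wrong. The correct method requires a common denominator: 5/4 + 5/3 = (5×3 + 5×4)/(4×3) = 35/12 = 35/12. The method used gives 10/7, which is different.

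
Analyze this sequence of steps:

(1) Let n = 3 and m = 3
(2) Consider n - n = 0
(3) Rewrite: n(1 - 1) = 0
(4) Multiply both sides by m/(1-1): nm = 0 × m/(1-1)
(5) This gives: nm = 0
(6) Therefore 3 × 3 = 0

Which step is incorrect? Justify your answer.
Step 4: Multiply both sides by m/(1-1): nm = 0 × m/(1-1)

Step 4 multiplies both sides by m/(1-1). However, 1-1 = 0, so this is multiplication by m/0, which is undefined. We cannot multiply by an undefined expression.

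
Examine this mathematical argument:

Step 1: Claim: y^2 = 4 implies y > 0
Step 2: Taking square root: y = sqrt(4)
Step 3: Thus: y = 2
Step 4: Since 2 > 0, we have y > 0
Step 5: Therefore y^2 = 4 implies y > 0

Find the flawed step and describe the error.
Step 2: Taking square root: y = sqrt(4)

Step 2 takes the square root and assumes the positive root only. The equation y^2 = 4 actually has two solutions: y = 2 and y = -2. The proof silently assumes y > 0 without justification, then uses this assumption to conclude y > 0, which is circular. The counterexample y = -2 shows the claim is false.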